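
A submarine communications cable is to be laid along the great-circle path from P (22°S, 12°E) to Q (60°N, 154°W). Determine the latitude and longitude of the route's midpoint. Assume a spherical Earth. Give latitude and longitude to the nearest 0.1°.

Write both endpoints as unit vectors p₁, p₂ with components (cos φ cos λ, cos φ sin λ, sin φ).
The central angle between the endpoints is δ = arccos(p₁·p₂) ≈ 2.456 rad (140.7°).
Interpolate at f = 1/2 with slerp weights a = sin((1−f)δ)/sin δ ≈ 1.488, b = sin(fδ)/sin δ ≈ 1.488.
p = a·p₁ + b·p₂ ≈ (0.681, -0.039, 0.731); φ = arcsin(p_z) ≈ 47.00°, λ = atan2(p_y, p_x) ≈ -3.30°.

≈ (47.0°N, 3.3°W)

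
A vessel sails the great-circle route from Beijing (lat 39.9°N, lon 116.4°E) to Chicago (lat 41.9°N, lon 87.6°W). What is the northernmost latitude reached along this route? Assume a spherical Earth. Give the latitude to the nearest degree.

≈ 77°N

The great circle lies in the plane with unit normal n̂ = (p₁ × p₂)/|p₁ × p₂|.
Here n̂_z ≈ +0.233; the vertex latitude is φ_max = arccos|n̂_z| ≈ 76.5°.
Check via Clairaut: cos φ_max = |cos φ₁| · sin C = cos(39.9°)·sin(17.7°) ≈ 0.233, again giving ≈ 76.5°.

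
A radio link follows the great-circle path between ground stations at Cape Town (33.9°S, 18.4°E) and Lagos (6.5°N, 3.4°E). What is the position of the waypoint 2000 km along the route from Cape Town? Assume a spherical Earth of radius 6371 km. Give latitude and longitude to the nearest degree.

≈ 17°S, 11°E

From cos δ = sin φ₁ sin φ₂ + cos φ₁ cos φ₂ cos Δλ, the central angle is δ ≈ 0.747 rad (42.8°). The total great-circle distance is δ·R ≈ 0.747 × 6371 ≈ 4762 km, so the target fraction is f = 2000/4762 ≈ 0.420.
Interpolate at f ≈ 0.420 with slerp weights a = sin((1−f)δ)/sin δ ≈ 0.618, b = sin(fδ)/sin δ ≈ 0.454.
p = a·p₁ + b·p₂ ≈ (0.937, 0.189, -0.293); φ = arcsin(p_z) ≈ -17.05°, λ = atan2(p_y, p_x) ≈ 11.38°.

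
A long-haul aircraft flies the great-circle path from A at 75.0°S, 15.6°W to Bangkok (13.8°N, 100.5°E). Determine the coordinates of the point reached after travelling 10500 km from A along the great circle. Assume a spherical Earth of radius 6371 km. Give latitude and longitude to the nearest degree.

≈ 1°S, 97°E

From cos δ = sin φ₁ sin φ₂ + cos φ₁ cos φ₂ cos Δλ, the central angle is δ ≈ 1.919 rad (109.9°). The total great-circle distance is δ·R ≈ 1.919 × 6371 ≈ 12224 km, so the target fraction is f = 10500/12224 ≈ 0.859.
Interpolate at f ≈ 0.859 with slerp weights a = sin((1−f)δ)/sin δ ≈ 0.284, b = sin(fδ)/sin δ ≈ 1.061.
p = a·p₁ + b·p₂ ≈ (-0.117, 0.993, -0.022); φ = arcsin(p_z) ≈ -1.25°, λ = atan2(p_y, p_x) ≈ 96.71°.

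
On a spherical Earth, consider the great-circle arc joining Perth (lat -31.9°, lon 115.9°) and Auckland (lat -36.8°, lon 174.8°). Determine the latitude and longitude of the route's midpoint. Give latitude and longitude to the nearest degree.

≈ lat -38°, lon 144°

Write both endpoints as unit vectors p₁, p₂ with components (cos φ cos λ, cos φ sin λ, sin φ).
The central angle between the endpoints is δ = arccos(p₁·p₂) ≈ 0.840 rad (48.1°).
Interpolate at f = 1/2 with slerp weights a = sin((1−f)δ)/sin δ ≈ 0.548, b = sin(fδ)/sin δ ≈ 0.548.
p = a·p₁ + b·p₂ ≈ (-0.640, 0.458, -0.617); φ = arcsin(p_z) ≈ -38.12°, λ = atan2(p_y, p_x) ≈ 144.40°.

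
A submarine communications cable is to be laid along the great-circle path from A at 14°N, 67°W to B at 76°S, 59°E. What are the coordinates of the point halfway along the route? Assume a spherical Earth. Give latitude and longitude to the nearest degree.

Write both endpoints as unit vectors p₁, p₂ with components (cos φ cos λ, cos φ sin λ, sin φ).
The central angle between the endpoints is δ = arccos(p₁·p₂) ≈ 1.953 rad (111.9°).
Interpolate at f = 1/2 with slerp weights a = sin((1−f)δ)/sin δ ≈ 0.893, b = sin(fδ)/sin δ ≈ 0.893.
p = a·p₁ + b·p₂ ≈ (0.450, -0.612, -0.650); φ = arcsin(p_z) ≈ -40.56°, λ = atan2(p_y, p_x) ≈ -53.70°.

≈ 41°S, 54°W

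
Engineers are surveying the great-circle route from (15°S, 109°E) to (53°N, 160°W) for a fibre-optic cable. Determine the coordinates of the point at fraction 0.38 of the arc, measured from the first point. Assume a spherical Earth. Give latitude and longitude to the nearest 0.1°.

≈ (16.1°N, 132.8°E)

From cos δ = sin φ₁ sin φ₂ + cos φ₁ cos φ₂ cos Δλ, the central angle is δ ≈ 1.789 rad (102.5°).
Interpolate at f = 0.38 with slerp weights a = sin((1−f)δ)/sin δ ≈ 0.917, b = sin(fδ)/sin δ ≈ 0.644.
p = a·p₁ + b·p₂ ≈ (-0.653, 0.705, 0.277); φ = arcsin(p_z) ≈ 16.08°, λ = atan2(p_y, p_x) ≈ 132.79°.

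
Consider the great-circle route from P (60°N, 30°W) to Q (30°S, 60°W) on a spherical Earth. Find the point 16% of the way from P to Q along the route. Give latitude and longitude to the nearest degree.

≈ (46°N, 39°W)

The haversine formula gives a central angle δ ≈ 1.629 rad (93.3°) between the endpoints.
Interpolate at f = 0.16 with slerp weights a = sin((1−f)δ)/sin δ ≈ 0.981, b = sin(fδ)/sin δ ≈ 0.258.
p = a·p₁ + b·p₂ ≈ (0.537, -0.439, 0.721); φ = arcsin(p_z) ≈ 46.11°, λ = atan2(p_y, p_x) ≈ -39.28°.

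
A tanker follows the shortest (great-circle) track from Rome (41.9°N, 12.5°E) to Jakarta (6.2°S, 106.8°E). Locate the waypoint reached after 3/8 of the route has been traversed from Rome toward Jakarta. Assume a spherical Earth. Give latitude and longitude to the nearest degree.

≈ 32°N, 57°E

Write both endpoints as unit vectors p₁, p₂ with components (cos φ cos λ, cos φ sin λ, sin φ).
The central angle between the endpoints is δ = arccos(p₁·p₂) ≈ 1.699 rad (97.3°).
Interpolate at f = 3/8 with slerp weights a = sin((1−f)δ)/sin δ ≈ 0.880, b = sin(fδ)/sin δ ≈ 0.600.
p = a·p₁ + b·p₂ ≈ (0.467, 0.713, 0.523); φ = arcsin(p_z) ≈ 31.55°, λ = atan2(p_y, p_x) ≈ 56.74°.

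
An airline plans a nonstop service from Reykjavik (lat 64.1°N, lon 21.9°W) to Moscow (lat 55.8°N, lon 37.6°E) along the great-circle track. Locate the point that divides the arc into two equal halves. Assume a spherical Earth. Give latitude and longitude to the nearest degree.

≈ lat 63°N, lon 12°E

Write both endpoints as unit vectors p₁, p₂ with components (cos φ cos λ, cos φ sin λ, sin φ).
The central angle between the endpoints is δ = arccos(p₁·p₂) ≈ 0.518 rad (29.7°).
Interpolate at f = 1/2 with slerp weights a = sin((1−f)δ)/sin δ ≈ 0.517, b = sin(fδ)/sin δ ≈ 0.517.
p = a·p₁ + b·p₂ ≈ (0.440, 0.093, 0.893); φ = arcsin(p_z) ≈ 63.27°, λ = atan2(p_y, p_x) ≈ 11.95°.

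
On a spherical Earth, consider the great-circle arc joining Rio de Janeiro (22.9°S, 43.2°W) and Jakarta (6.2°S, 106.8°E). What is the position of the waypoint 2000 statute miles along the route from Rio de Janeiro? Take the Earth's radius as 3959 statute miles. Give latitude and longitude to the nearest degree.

Write both endpoints as unit vectors p₁, p₂ with components (cos φ cos λ, cos φ sin λ, sin φ).
The central angle between the endpoints is δ = arccos(p₁·p₂) ≈ 2.420 rad (138.7°). The total great-circle distance is δ·R ≈ 2.420 × 3959 ≈ 9583 mi, so the target fraction is f = 2000/9583 ≈ 0.209.
Interpolate at f ≈ 0.209 with slerp weights a = sin((1−f)δ)/sin δ ≈ 1.426, b = sin(fδ)/sin δ ≈ 0.733.
p = a·p₁ + b·p₂ ≈ (0.747, -0.201, -0.634); φ = arcsin(p_z) ≈ -39.34°, λ = atan2(p_y, p_x) ≈ -15.09°.

≈ 39°S, 15°W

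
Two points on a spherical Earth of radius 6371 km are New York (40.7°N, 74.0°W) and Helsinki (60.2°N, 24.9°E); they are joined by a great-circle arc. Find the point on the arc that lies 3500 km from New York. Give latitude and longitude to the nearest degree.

≈ 62°N, 35°W

Write both endpoints as unit vectors p₁, p₂ with components (cos φ cos λ, cos φ sin λ, sin φ).
The central angle between the endpoints is δ = arccos(p₁·p₂) ≈ 1.038 rad (59.5°). The total great-circle distance is δ·R ≈ 1.038 × 6371 ≈ 6616 km, so the target fraction is f = 3500/6616 ≈ 0.529.
Interpolate at f ≈ 0.529 with slerp weights a = sin((1−f)δ)/sin δ ≈ 0.545, b = sin(fδ)/sin δ ≈ 0.606.
p = a·p₁ + b·p₂ ≈ (0.387, -0.271, 0.881); φ = arcsin(p_z) ≈ 61.82°, λ = atan2(p_y, p_x) ≈ -34.95°.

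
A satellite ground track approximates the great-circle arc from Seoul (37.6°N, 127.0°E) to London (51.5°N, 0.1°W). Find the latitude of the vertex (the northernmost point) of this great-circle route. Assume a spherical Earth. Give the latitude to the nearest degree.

The great circle lies in the plane with unit normal n̂ = (p₁ × p₂)/|p₁ × p₂|.
Here n̂_z ≈ -0.400; the vertex latitude is φ_max = arccos|n̂_z| ≈ 66.4°.

≈ 66°N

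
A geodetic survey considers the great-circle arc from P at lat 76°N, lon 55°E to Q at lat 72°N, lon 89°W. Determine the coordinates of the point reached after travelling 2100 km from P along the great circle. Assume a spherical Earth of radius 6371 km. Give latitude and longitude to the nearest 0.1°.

≈ lat 82.4°N, lon 64.0°W

From cos δ = sin φ₁ sin φ₂ + cos φ₁ cos φ₂ cos Δλ, the central angle is δ ≈ 0.531 rad (30.4°). The total great-circle distance is δ·R ≈ 0.531 × 6371 ≈ 3383 km, so the target fraction is f = 2100/3383 ≈ 0.621.
Interpolate at f ≈ 0.621 with slerp weights a = sin((1−f)δ)/sin δ ≈ 0.395, b = sin(fδ)/sin δ ≈ 0.639.
p = a·p₁ + b·p₂ ≈ (0.058, -0.119, 0.991); φ = arcsin(p_z) ≈ 82.37°, λ = atan2(p_y, p_x) ≈ -63.96°.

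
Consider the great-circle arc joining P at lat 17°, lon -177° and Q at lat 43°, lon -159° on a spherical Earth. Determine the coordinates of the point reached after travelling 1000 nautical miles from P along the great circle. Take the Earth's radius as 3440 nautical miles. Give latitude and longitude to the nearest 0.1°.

≈ lat 31.7°, lon -168.3°

Write both endpoints as unit vectors p₁, p₂ with components (cos φ cos λ, cos φ sin λ, sin φ).
The central angle between the endpoints is δ = arccos(p₁·p₂) ≈ 0.527 rad (30.2°). The total great-circle distance is δ·R ≈ 0.527 × 3440 ≈ 1811 nmi, so the target fraction is f = 1000/1811 ≈ 0.552.
Interpolate at f ≈ 0.552 with slerp weights a = sin((1−f)δ)/sin δ ≈ 0.465, b = sin(fδ)/sin δ ≈ 0.570.
p = a·p₁ + b·p₂ ≈ (-0.833, -0.173, 0.525); φ = arcsin(p_z) ≈ 31.66°, λ = atan2(p_y, p_x) ≈ -168.29°.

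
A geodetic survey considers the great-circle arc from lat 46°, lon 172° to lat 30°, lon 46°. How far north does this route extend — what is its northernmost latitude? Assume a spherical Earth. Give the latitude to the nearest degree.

The great circle lies in the plane with unit normal n̂ = (p₁ × p₂)/|p₁ × p₂|.
Here n̂_z ≈ -0.487; the vertex latitude is φ_max = arccos|n̂_z| ≈ 60.9°.
Check via Clairaut: cos φ_max = |cos φ₁| · sin C = cos(46.0°)·sin(44.5°) ≈ 0.487, again giving ≈ 60.9°.

≈ 61°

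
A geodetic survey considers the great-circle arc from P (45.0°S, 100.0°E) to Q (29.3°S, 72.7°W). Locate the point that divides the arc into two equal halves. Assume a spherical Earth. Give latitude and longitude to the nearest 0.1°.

Write both endpoints as unit vectors p₁, p₂ with components (cos φ cos λ, cos φ sin λ, sin φ).
The central angle between the endpoints is δ = arccos(p₁·p₂) ≈ 1.840 rad (105.4°).
Interpolate at f = 1/2 with slerp weights a = sin((1−f)δ)/sin δ ≈ 0.825, b = sin(fδ)/sin δ ≈ 0.825.
p = a·p₁ + b·p₂ ≈ (0.113, -0.112, -0.987); φ = arcsin(p_z) ≈ -80.84°, λ = atan2(p_y, p_x) ≈ -44.94°.

≈ (80.8°S, 44.9°W)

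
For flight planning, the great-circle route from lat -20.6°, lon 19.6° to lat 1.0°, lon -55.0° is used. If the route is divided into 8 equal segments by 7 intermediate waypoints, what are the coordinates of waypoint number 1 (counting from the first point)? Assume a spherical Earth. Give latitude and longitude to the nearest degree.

≈ lat -19°, lon 10°

Write both endpoints as unit vectors p₁, p₂ with components (cos φ cos λ, cos φ sin λ, sin φ).
The central angle between the endpoints is δ = arccos(p₁·p₂) ≈ 1.326 rad (76.0°).
Interpolate at f = 1/8 with slerp weights a = sin((1−f)δ)/sin δ ≈ 0.945, b = sin(fδ)/sin δ ≈ 0.170.
p = a·p₁ + b·p₂ ≈ (0.931, 0.157, -0.330); φ = arcsin(p_z) ≈ -19.24°, λ = atan2(p_y, p_x) ≈ 9.60°.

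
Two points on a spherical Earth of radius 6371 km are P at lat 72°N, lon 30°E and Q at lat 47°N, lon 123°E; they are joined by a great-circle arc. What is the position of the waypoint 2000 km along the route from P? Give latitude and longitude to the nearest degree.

≈ lat 70°N, lon 87°E

Convert each endpoint to a unit vector on the sphere (x = cos φ cos λ, y = cos φ sin λ, z = sin φ).
The central angle between the endpoints is δ = arccos(p₁·p₂) ≈ 0.817 rad (46.8°). The total great-circle distance is δ·R ≈ 0.817 × 6371 ≈ 5204 km, so the target fraction is f = 2000/5204 ≈ 0.384.
Interpolate at f ≈ 0.384 with slerp weights a = sin((1−f)δ)/sin δ ≈ 0.661, b = sin(fδ)/sin δ ≈ 0.424.
p = a·p₁ + b·p₂ ≈ (0.020, 0.344, 0.939); φ = arcsin(p_z) ≈ 69.82°, λ = atan2(p_y, p_x) ≈ 86.74°.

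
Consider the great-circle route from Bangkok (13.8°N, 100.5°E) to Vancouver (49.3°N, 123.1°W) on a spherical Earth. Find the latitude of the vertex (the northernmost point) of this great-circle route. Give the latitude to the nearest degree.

≈ 63°N

The great circle lies in the plane with unit normal n̂ = (p₁ × p₂)/|p₁ × p₂|.
Here n̂_z ≈ +0.455; the vertex latitude is φ_max = arccos|n̂_z| ≈ 63.0°.
Check via Clairaut: cos φ_max = |cos φ₁| · sin C = cos(13.8°)·sin(27.9°) ≈ 0.455, again giving ≈ 63.0°.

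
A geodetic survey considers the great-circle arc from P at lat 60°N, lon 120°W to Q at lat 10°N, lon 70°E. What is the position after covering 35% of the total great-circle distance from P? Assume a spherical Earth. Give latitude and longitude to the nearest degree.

Write both endpoints as unit vectors p₁, p₂ with components (cos φ cos λ, cos φ sin λ, sin φ).
The central angle between the endpoints is δ = arccos(p₁·p₂) ≈ 1.912 rad (109.5°).
Interpolate at f = 0.35 with slerp weights a = sin((1−f)δ)/sin δ ≈ 1.005, b = sin(fδ)/sin δ ≈ 0.658.
p = a·p₁ + b·p₂ ≈ (-0.029, 0.174, 0.984); φ = arcsin(p_z) ≈ 79.83°, λ = atan2(p_y, p_x) ≈ 99.59°.

≈ lat 80°N, lon 100°E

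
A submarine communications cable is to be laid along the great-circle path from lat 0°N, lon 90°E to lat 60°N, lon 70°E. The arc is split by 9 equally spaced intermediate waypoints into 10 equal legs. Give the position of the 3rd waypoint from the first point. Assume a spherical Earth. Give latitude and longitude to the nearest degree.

≈ lat 18°N, lon 86°E

Write both endpoints as unit vectors p₁, p₂ with components (cos φ cos λ, cos φ sin λ, sin φ).
The central angle between the endpoints is δ = arccos(p₁·p₂) ≈ 1.082 rad (62.0°).
Interpolate at f = 3/10 with slerp weights a = sin((1−f)δ)/sin δ ≈ 0.778, b = sin(fδ)/sin δ ≈ 0.361.
p = a·p₁ + b·p₂ ≈ (0.062, 0.948, 0.313); φ = arcsin(p_z) ≈ 18.23°, λ = atan2(p_y, p_x) ≈ 86.27°.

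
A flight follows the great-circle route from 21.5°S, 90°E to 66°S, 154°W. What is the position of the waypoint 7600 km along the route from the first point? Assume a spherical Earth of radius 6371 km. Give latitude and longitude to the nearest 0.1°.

≈ 69.8°S, 175.5°E

Convert each endpoint to a unit vector on the sphere (x = cos φ cos λ, y = cos φ sin λ, z = sin φ).
The central angle between the endpoints is δ = arccos(p₁·p₂) ≈ 1.401 rad (80.3°). The total great-circle distance is δ·R ≈ 1.401 × 6371 ≈ 8926 km, so the target fraction is f = 7600/8926 ≈ 0.851.
Interpolate at f ≈ 0.851 with slerp weights a = sin((1−f)δ)/sin δ ≈ 0.210, b = sin(fδ)/sin δ ≈ 0.943.
p = a·p₁ + b·p₂ ≈ (-0.345, 0.027, -0.938); φ = arcsin(p_z) ≈ -69.77°, λ = atan2(p_y, p_x) ≈ 175.53°.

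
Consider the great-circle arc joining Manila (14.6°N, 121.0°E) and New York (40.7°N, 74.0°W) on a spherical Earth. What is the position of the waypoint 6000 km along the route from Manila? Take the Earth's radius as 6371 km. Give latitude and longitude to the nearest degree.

≈ 65°N, 148°E

Convert each endpoint to a unit vector on the sphere (x = cos φ cos λ, y = cos φ sin λ, z = sin φ).
The central angle between the endpoints is δ = arccos(p₁·p₂) ≈ 2.146 rad (123.0°). The total great-circle distance is δ·R ≈ 2.146 × 6371 ≈ 13674 km, so the target fraction is f = 6000/13674 ≈ 0.439.
Interpolate at f ≈ 0.439 with slerp weights a = sin((1−f)δ)/sin δ ≈ 1.113, b = sin(fδ)/sin δ ≈ 0.964.
p = a·p₁ + b·p₂ ≈ (-0.353, 0.221, 0.909); φ = arcsin(p_z) ≈ 65.38°, λ = atan2(p_y, p_x) ≈ 148.00°.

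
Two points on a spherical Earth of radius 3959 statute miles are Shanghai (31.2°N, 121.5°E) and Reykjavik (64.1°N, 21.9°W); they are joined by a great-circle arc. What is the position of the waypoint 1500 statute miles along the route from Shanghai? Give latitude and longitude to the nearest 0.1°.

Write both endpoints as unit vectors p₁, p₂ with components (cos φ cos λ, cos φ sin λ, sin φ).
The central angle between the endpoints is δ = arccos(p₁·p₂) ≈ 1.404 rad (80.4°). The total great-circle distance is δ·R ≈ 1.404 × 3959 ≈ 5558 mi, so the target fraction is f = 1500/5558 ≈ 0.270.
Interpolate at f ≈ 0.270 with slerp weights a = sin((1−f)δ)/sin δ ≈ 0.867, b = sin(fδ)/sin δ ≈ 0.375.
p = a·p₁ + b·p₂ ≈ (-0.235, 0.571, 0.786); φ = arcsin(p_z) ≈ 51.85°, λ = atan2(p_y, p_x) ≈ 112.40°.

≈ 51.9°N, 112.4°E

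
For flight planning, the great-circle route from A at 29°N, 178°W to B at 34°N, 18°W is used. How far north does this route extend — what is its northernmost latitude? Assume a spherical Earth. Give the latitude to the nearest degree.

≈ 74°N

The great circle lies in the plane with unit normal n̂ = (p₁ × p₂)/|p₁ × p₂|.
Here n̂_z ≈ +0.272; the vertex latitude is φ_max = arccos|n̂_z| ≈ 74.2°.
Check via Clairaut: cos φ_max = |cos φ₁| · sin C = cos(29.0°)·sin(18.1°) ≈ 0.272, again giving ≈ 74.2°.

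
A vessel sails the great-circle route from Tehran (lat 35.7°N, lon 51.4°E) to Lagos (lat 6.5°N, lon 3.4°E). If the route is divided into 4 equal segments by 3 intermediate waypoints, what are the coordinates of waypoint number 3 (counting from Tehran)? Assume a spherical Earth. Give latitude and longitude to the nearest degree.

Write both endpoints as unit vectors p₁, p₂ with components (cos φ cos λ, cos φ sin λ, sin φ).
The central angle between the endpoints is δ = arccos(p₁·p₂) ≈ 0.920 rad (52.7°).
Interpolate at f = 3/4 with slerp weights a = sin((1−f)δ)/sin δ ≈ 0.287, b = sin(fδ)/sin δ ≈ 0.800.
p = a·p₁ + b·p₂ ≈ (0.939, 0.229, 0.258); φ = arcsin(p_z) ≈ 14.94°, λ = atan2(p_y, p_x) ≈ 13.71°.

≈ lat 15°N, lon 14°E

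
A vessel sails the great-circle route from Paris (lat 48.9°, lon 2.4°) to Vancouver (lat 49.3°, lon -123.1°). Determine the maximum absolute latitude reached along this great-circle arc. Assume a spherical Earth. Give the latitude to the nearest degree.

≈ 68°

The great circle lies in the plane with unit normal n̂ = (p₁ × p₂)/|p₁ × p₂|.
Here n̂_z ≈ -0.369; the vertex latitude is φ_max = arccos|n̂_z| ≈ 68.4°.
Check via Clairaut: cos φ_max = |cos φ₁| · sin C = cos(48.9°)·sin(34.1°) ≈ 0.369, again giving ≈ 68.4°.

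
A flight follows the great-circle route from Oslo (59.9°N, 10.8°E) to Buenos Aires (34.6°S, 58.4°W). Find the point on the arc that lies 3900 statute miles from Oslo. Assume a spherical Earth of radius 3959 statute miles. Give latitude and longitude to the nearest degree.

Write both endpoints as unit vectors p₁, p₂ with components (cos φ cos λ, cos φ sin λ, sin φ).
The central angle between the endpoints is δ = arccos(p₁·p₂) ≈ 1.923 rad (110.2°). The total great-circle distance is δ·R ≈ 1.923 × 3959 ≈ 7612 mi, so the target fraction is f = 3900/7612 ≈ 0.512.
Interpolate at f ≈ 0.512 with slerp weights a = sin((1−f)δ)/sin δ ≈ 0.859, b = sin(fδ)/sin δ ≈ 0.888.
p = a·p₁ + b·p₂ ≈ (0.806, -0.542, 0.239); φ = arcsin(p_z) ≈ 13.82°, λ = atan2(p_y, p_x) ≈ -33.91°.

≈ 14°N, 34°W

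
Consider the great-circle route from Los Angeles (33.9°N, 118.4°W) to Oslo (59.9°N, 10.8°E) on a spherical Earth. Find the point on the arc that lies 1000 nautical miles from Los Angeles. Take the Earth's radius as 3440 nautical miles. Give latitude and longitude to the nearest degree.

≈ (49°N, 108°W)

Write both endpoints as unit vectors p₁, p₂ with components (cos φ cos λ, cos φ sin λ, sin φ).
The central angle between the endpoints is δ = arccos(p₁·p₂) ≈ 1.350 rad (77.3°). The total great-circle distance is δ·R ≈ 1.350 × 3440 ≈ 4642 nmi, so the target fraction is f = 1000/4642 ≈ 0.215.
Interpolate at f ≈ 0.215 with slerp weights a = sin((1−f)δ)/sin δ ≈ 0.894, b = sin(fδ)/sin δ ≈ 0.294.
p = a·p₁ + b·p₂ ≈ (-0.208, -0.625, 0.753); φ = arcsin(p_z) ≈ 48.81°, λ = atan2(p_y, p_x) ≈ -108.42°.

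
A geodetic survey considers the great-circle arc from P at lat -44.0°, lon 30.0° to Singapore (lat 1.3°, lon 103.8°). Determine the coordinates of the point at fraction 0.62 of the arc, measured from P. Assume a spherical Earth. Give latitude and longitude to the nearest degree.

≈ lat -20°, lon 82°

The haversine formula gives a central angle δ ≈ 1.385 rad (79.3°) between the endpoints.
Interpolate at f = 0.62 with slerp weights a = sin((1−f)δ)/sin δ ≈ 0.511, b = sin(fδ)/sin δ ≈ 0.770.
p = a·p₁ + b·p₂ ≈ (0.135, 0.932, -0.338); φ = arcsin(p_z) ≈ -19.73°, λ = atan2(p_y, p_x) ≈ 81.77°.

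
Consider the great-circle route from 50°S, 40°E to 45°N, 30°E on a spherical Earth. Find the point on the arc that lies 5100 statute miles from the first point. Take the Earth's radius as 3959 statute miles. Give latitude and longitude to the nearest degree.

Convert each endpoint to a unit vector on the sphere (x = cos φ cos λ, y = cos φ sin λ, z = sin φ).
The central angle between the endpoints is δ = arccos(p₁·p₂) ≈ 1.665 rad (95.4°). The total great-circle distance is δ·R ≈ 1.665 × 3959 ≈ 6592 mi, so the target fraction is f = 5100/6592 ≈ 0.774.
Interpolate at f ≈ 0.774 with slerp weights a = sin((1−f)δ)/sin δ ≈ 0.370, b = sin(fδ)/sin δ ≈ 0.965.
p = a·p₁ + b·p₂ ≈ (0.773, 0.494, 0.399); φ = arcsin(p_z) ≈ 23.51°, λ = atan2(p_y, p_x) ≈ 32.58°.

≈ 24°N, 33°E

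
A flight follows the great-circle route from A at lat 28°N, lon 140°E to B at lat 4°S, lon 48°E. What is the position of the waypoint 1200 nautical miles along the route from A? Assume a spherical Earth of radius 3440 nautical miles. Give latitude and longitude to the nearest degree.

Write both endpoints as unit vectors p₁, p₂ with components (cos φ cos λ, cos φ sin λ, sin φ).
The central angle between the endpoints is δ = arccos(p₁·p₂) ≈ 1.634 rad (93.6°). The total great-circle distance is δ·R ≈ 1.634 × 3440 ≈ 5622 nmi, so the target fraction is f = 1200/5622 ≈ 0.213.
Interpolate at f ≈ 0.213 with slerp weights a = sin((1−f)δ)/sin δ ≈ 0.962, b = sin(fδ)/sin δ ≈ 0.342.
p = a·p₁ + b·p₂ ≈ (-0.422, 0.800, 0.428); φ = arcsin(p_z) ≈ 25.31°, λ = atan2(p_y, p_x) ≈ 117.81°.

≈ lat 25°N, lon 118°E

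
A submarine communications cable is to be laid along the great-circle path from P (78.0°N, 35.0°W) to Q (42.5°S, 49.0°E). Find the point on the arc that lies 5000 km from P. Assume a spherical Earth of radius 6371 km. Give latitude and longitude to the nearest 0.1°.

≈ (40.6°N, 28.2°E)

Write both endpoints as unit vectors p₁, p₂ with components (cos φ cos λ, cos φ sin λ, sin φ).
The central angle between the endpoints is δ = arccos(p₁·p₂) ≈ 2.272 rad (130.2°). The total great-circle distance is δ·R ≈ 2.272 × 6371 ≈ 14472 km, so the target fraction is f = 5000/14472 ≈ 0.345.
Interpolate at f ≈ 0.345 with slerp weights a = sin((1−f)δ)/sin δ ≈ 1.304, b = sin(fδ)/sin δ ≈ 0.925.
p = a·p₁ + b·p₂ ≈ (0.669, 0.359, 0.651); φ = arcsin(p_z) ≈ 40.58°, λ = atan2(p_y, p_x) ≈ 28.21°.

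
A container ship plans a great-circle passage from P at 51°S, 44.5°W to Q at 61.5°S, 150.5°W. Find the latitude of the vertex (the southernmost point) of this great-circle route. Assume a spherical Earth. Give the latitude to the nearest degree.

The great circle lies in the plane with unit normal n̂ = (p₁ × p₂)/|p₁ × p₂|.
Here n̂_z ≈ -0.361; the vertex latitude is φ_max = arccos|n̂_z| ≈ 68.8°.
Check via Clairaut: cos φ_max = |cos φ₁| · sin C = cos(51.0°)·sin(145.0°) ≈ 0.361, again giving ≈ 68.8°.

≈ 69°S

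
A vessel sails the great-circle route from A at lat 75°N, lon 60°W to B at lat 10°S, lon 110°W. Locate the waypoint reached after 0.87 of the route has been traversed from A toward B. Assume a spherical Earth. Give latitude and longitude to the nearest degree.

≈ lat 2°N, lon 108°W

Write both endpoints as unit vectors p₁, p₂ with components (cos φ cos λ, cos φ sin λ, sin φ).
The central angle between the endpoints is δ = arccos(p₁·p₂) ≈ 1.575 rad (90.2°).
Interpolate at f = 0.87 with slerp weights a = sin((1−f)δ)/sin δ ≈ 0.203, b = sin(fδ)/sin δ ≈ 0.980.
p = a·p₁ + b·p₂ ≈ (-0.304, -0.952, 0.026); φ = arcsin(p_z) ≈ 1.50°, λ = atan2(p_y, p_x) ≈ -107.69°.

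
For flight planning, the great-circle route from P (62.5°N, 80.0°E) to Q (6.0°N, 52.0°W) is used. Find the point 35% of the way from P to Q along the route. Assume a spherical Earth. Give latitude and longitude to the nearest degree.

≈ (64°N, 6°W)

From cos δ = sin φ₁ sin φ₂ + cos φ₁ cos φ₂ cos Δλ, the central angle is δ ≈ 1.787 rad (102.4°).
Interpolate at f = 0.35 with slerp weights a = sin((1−f)δ)/sin δ ≈ 0.939, b = sin(fδ)/sin δ ≈ 0.599.
p = a·p₁ + b·p₂ ≈ (0.442, -0.043, 0.896); φ = arcsin(p_z) ≈ 63.62°, λ = atan2(p_y, p_x) ≈ -5.51°.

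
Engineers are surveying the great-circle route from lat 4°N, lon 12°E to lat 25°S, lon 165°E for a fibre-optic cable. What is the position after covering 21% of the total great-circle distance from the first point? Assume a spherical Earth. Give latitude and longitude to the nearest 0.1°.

≈ lat 16.2°S, lon 35.5°E

The haversine formula gives a central angle δ ≈ 2.559 rad (146.6°) between the endpoints.
Interpolate at f = 0.21 with slerp weights a = sin((1−f)δ)/sin δ ≈ 1.636, b = sin(fδ)/sin δ ≈ 0.930.
p = a·p₁ + b·p₂ ≈ (0.782, 0.558, -0.279); φ = arcsin(p_z) ≈ -16.21°, λ = atan2(p_y, p_x) ≈ 35.49°.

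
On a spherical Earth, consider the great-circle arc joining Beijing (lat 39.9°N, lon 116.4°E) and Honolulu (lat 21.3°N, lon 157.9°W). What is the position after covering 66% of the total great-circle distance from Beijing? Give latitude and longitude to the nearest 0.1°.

Convert each endpoint to a unit vector on the sphere (x = cos φ cos λ, y = cos φ sin λ, z = sin φ).
The central angle between the endpoints is δ = arccos(p₁·p₂) ≈ 1.280 rad (73.3°).
Interpolate at f = 0.66 with slerp weights a = sin((1−f)δ)/sin δ ≈ 0.440, b = sin(fδ)/sin δ ≈ 0.781.
p = a·p₁ + b·p₂ ≈ (-0.824, 0.029, 0.566); φ = arcsin(p_z) ≈ 34.46°, λ = atan2(p_y, p_x) ≈ 178.00°.

≈ lat 34.5°N, lon 178.0°E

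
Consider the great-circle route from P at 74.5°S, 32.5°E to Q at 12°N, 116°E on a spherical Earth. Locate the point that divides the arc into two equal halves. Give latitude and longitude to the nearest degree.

≈ 36°S, 101°E

The haversine formula gives a central angle δ ≈ 1.742 rad (99.8°) between the endpoints.
Interpolate at f = 1/2 with slerp weights a = sin((1−f)δ)/sin δ ≈ 0.777, b = sin(fδ)/sin δ ≈ 0.777.
p = a·p₁ + b·p₂ ≈ (-0.158, 0.794, -0.587); φ = arcsin(p_z) ≈ -35.93°, λ = atan2(p_y, p_x) ≈ 101.25°.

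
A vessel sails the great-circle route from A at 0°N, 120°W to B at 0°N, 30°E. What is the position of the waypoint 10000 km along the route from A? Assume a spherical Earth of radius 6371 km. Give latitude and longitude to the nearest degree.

≈ 0°N, 30°W

Write both endpoints as unit vectors p₁, p₂ with components (cos φ cos λ, cos φ sin λ, sin φ).
The central angle between the endpoints is δ = arccos(p₁·p₂) ≈ 2.618 rad (150.0°). The total great-circle distance is δ·R ≈ 2.618 × 6371 ≈ 16679 km, so the target fraction is f = 10000/16679 ≈ 0.600.
Interpolate at f ≈ 0.600 with slerp weights a = sin((1−f)δ)/sin δ ≈ 1.733, b = sin(fδ)/sin δ ≈ 2.000.
p = a·p₁ + b·p₂ ≈ (0.865, -0.501, 0.000); φ = arcsin(p_z) ≈ 0.00°, λ = atan2(p_y, p_x) ≈ -30.07°.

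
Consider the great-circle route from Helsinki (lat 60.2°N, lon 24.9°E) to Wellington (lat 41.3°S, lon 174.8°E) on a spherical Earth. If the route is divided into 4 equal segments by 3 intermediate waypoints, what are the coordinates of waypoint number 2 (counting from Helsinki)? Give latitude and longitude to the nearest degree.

Write both endpoints as unit vectors p₁, p₂ with components (cos φ cos λ, cos φ sin λ, sin φ).
The central angle between the endpoints is δ = arccos(p₁·p₂) ≈ 2.681 rad (153.6°).
Interpolate at f = 2/4 with slerp weights a = sin((1−f)δ)/sin δ ≈ 2.190, b = sin(fδ)/sin δ ≈ 2.190.
p = a·p₁ + b·p₂ ≈ (-0.651, 0.607, 0.455); φ = arcsin(p_z) ≈ 27.06°, λ = atan2(p_y, p_x) ≈ 137.00°.

≈ lat 27°N, lon 137°E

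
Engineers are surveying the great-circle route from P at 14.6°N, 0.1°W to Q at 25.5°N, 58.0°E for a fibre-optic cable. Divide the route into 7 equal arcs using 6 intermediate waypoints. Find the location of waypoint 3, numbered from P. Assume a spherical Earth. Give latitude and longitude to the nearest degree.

Write both endpoints as unit vectors p₁, p₂ with components (cos φ cos λ, cos φ sin λ, sin φ).
The central angle between the endpoints is δ = arccos(p₁·p₂) ≈ 0.964 rad (55.2°).
Interpolate at f = 3/7 with slerp weights a = sin((1−f)δ)/sin δ ≈ 0.637, b = sin(fδ)/sin δ ≈ 0.489.
p = a·p₁ + b·p₂ ≈ (0.850, 0.373, 0.371); φ = arcsin(p_z) ≈ 21.78°, λ = atan2(p_y, p_x) ≈ 23.69°.

≈ 22°N, 24°E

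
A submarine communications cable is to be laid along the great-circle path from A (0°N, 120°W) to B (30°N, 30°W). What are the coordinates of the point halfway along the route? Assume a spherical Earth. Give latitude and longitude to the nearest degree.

≈ (21°N, 79°W)

From cos δ = sin φ₁ sin φ₂ + cos φ₁ cos φ₂ cos Δλ, the central angle is δ ≈ 1.571 rad (90.0°).
Interpolate at f = 1/2 with slerp weights a = sin((1−f)δ)/sin δ ≈ 0.707, b = sin(fδ)/sin δ ≈ 0.707.
p = a·p₁ + b·p₂ ≈ (0.177, -0.919, 0.354); φ = arcsin(p_z) ≈ 20.70°, λ = atan2(p_y, p_x) ≈ -79.11°.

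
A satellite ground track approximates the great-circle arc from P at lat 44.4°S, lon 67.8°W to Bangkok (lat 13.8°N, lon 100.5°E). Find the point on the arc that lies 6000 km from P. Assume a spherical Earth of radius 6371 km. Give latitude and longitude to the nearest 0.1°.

≈ lat 71.5°S, lon 41.6°E

Convert each endpoint to a unit vector on the sphere (x = cos φ cos λ, y = cos φ sin λ, z = sin φ).
The central angle between the endpoints is δ = arccos(p₁·p₂) ≈ 2.580 rad (147.8°). The total great-circle distance is δ·R ≈ 2.580 × 6371 ≈ 16436 km, so the target fraction is f = 6000/16436 ≈ 0.365.
Interpolate at f ≈ 0.365 with slerp weights a = sin((1−f)δ)/sin δ ≈ 1.873, b = sin(fδ)/sin δ ≈ 1.518.
p = a·p₁ + b·p₂ ≈ (0.237, 0.210, -0.948); φ = arcsin(p_z) ≈ -71.52°, λ = atan2(p_y, p_x) ≈ 41.60°.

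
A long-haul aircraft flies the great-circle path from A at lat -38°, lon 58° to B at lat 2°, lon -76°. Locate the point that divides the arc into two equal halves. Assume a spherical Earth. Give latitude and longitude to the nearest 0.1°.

Write both endpoints as unit vectors p₁, p₂ with components (cos φ cos λ, cos φ sin λ, sin φ).
The central angle between the endpoints is δ = arccos(p₁·p₂) ≈ 2.176 rad (124.6°).
Interpolate at f = 1/2 with slerp weights a = sin((1−f)δ)/sin δ ≈ 1.077, b = sin(fδ)/sin δ ≈ 1.077.
p = a·p₁ + b·p₂ ≈ (0.710, -0.324, -0.625); φ = arcsin(p_z) ≈ -38.70°, λ = atan2(p_y, p_x) ≈ -24.57°.

≈ lat -38.7°, lon -24.6°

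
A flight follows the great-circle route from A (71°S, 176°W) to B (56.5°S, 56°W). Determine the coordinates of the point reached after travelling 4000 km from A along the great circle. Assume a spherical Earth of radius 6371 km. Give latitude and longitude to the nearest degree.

The haversine formula gives a central angle δ ≈ 0.797 rad (45.7°) between the endpoints. The total great-circle distance is δ·R ≈ 0.797 × 6371 ≈ 5080 km, so the target fraction is f = 4000/5080 ≈ 0.787.
Interpolate at f ≈ 0.787 with slerp weights a = sin((1−f)δ)/sin δ ≈ 0.236, b = sin(fδ)/sin δ ≈ 0.821.
p = a·p₁ + b·p₂ ≈ (0.177, -0.381, -0.908); φ = arcsin(p_z) ≈ -65.16°, λ = atan2(p_y, p_x) ≈ -65.11°.

≈ (65°S, 65°W)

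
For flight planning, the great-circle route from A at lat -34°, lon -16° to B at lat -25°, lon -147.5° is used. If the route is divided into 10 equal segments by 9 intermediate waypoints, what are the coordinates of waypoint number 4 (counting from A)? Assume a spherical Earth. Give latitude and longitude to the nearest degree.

Write both endpoints as unit vectors p₁, p₂ with components (cos φ cos λ, cos φ sin λ, sin φ).
The central angle between the endpoints is δ = arccos(p₁·p₂) ≈ 1.835 rad (105.2°).
Interpolate at f = 4/10 with slerp weights a = sin((1−f)δ)/sin δ ≈ 0.924, b = sin(fδ)/sin δ ≈ 0.694.
p = a·p₁ + b·p₂ ≈ (0.206, -0.549, -0.810); φ = arcsin(p_z) ≈ -54.10°, λ = atan2(p_y, p_x) ≈ -69.46°.

≈ lat -54°, lon -69°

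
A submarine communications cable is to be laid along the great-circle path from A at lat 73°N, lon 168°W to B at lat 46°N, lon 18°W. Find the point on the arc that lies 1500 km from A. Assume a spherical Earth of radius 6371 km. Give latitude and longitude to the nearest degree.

Convert each endpoint to a unit vector on the sphere (x = cos φ cos λ, y = cos φ sin λ, z = sin φ).
The central angle between the endpoints is δ = arccos(p₁·p₂) ≈ 1.033 rad (59.2°). The total great-circle distance is δ·R ≈ 1.033 × 6371 ≈ 6583 km, so the target fraction is f = 1500/6583 ≈ 0.228.
Interpolate at f ≈ 0.228 with slerp weights a = sin((1−f)δ)/sin δ ≈ 0.833, b = sin(fδ)/sin δ ≈ 0.272.
p = a·p₁ + b·p₂ ≈ (-0.059, -0.109, 0.992); φ = arcsin(p_z) ≈ 82.89°, λ = atan2(p_y, p_x) ≈ -118.40°.

≈ lat 83°N, lon 118°W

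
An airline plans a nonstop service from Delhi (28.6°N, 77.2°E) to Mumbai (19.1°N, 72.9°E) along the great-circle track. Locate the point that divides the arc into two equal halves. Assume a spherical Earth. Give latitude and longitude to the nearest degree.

≈ 24°N, 75°E

Write both endpoints as unit vectors p₁, p₂ with components (cos φ cos λ, cos φ sin λ, sin φ).
The central angle between the endpoints is δ = arccos(p₁·p₂) ≈ 0.179 rad (10.3°).
Interpolate at f = 1/2 with slerp weights a = sin((1−f)δ)/sin δ ≈ 0.502, b = sin(fδ)/sin δ ≈ 0.502.
p = a·p₁ + b·p₂ ≈ (0.237, 0.883, 0.405); φ = arcsin(p_z) ≈ 23.86°, λ = atan2(p_y, p_x) ≈ 74.97°.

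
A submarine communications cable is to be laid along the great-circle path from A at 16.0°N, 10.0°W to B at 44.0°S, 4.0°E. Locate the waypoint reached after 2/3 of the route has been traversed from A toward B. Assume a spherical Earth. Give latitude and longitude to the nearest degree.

The haversine formula gives a central angle δ ≈ 1.071 rad (61.3°) between the endpoints.
Interpolate at f = 2/3 with slerp weights a = sin((1−f)δ)/sin δ ≈ 0.398, b = sin(fδ)/sin δ ≈ 0.746.
p = a·p₁ + b·p₂ ≈ (0.912, -0.029, -0.409); φ = arcsin(p_z) ≈ -24.11°, λ = atan2(p_y, p_x) ≈ -1.82°.

≈ 24°S, 2°W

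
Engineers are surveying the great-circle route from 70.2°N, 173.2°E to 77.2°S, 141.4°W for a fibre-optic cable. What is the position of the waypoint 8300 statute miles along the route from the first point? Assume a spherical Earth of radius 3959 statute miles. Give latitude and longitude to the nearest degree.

≈ 49°S, 163°W

Convert each endpoint to a unit vector on the sphere (x = cos φ cos λ, y = cos φ sin λ, z = sin φ).
The central angle between the endpoints is δ = arccos(p₁·p₂) ≈ 2.616 rad (149.9°). The total great-circle distance is δ·R ≈ 2.616 × 3959 ≈ 10355 mi, so the target fraction is f = 8300/10355 ≈ 0.802.
Interpolate at f ≈ 0.802 with slerp weights a = sin((1−f)δ)/sin δ ≈ 0.988, b = sin(fδ)/sin δ ≈ 1.723.
p = a·p₁ + b·p₂ ≈ (-0.631, -0.198, -0.750); φ = arcsin(p_z) ≈ -48.62°, λ = atan2(p_y, p_x) ≈ -162.53°.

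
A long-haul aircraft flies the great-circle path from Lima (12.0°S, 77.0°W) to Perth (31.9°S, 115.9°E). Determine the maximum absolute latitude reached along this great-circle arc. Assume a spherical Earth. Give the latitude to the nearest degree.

≈ 75°S

The great circle lies in the plane with unit normal n̂ = (p₁ × p₂)/|p₁ × p₂|.
Here n̂_z ≈ -0.259; the vertex latitude is φ_max = arccos|n̂_z| ≈ 75.0°.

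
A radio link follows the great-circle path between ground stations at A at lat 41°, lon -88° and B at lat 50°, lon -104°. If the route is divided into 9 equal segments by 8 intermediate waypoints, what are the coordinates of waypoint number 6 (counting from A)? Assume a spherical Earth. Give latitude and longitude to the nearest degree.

From cos δ = sin φ₁ sin φ₂ + cos φ₁ cos φ₂ cos Δλ, the central angle is δ ≈ 0.250 rad (14.3°).
Interpolate at f = 6/9 with slerp weights a = sin((1−f)δ)/sin δ ≈ 0.336, b = sin(fδ)/sin δ ≈ 0.671.
p = a·p₁ + b·p₂ ≈ (-0.095, -0.672, 0.734); φ = arcsin(p_z) ≈ 47.26°, λ = atan2(p_y, p_x) ≈ -98.08°.

≈ lat 47°, lon -98°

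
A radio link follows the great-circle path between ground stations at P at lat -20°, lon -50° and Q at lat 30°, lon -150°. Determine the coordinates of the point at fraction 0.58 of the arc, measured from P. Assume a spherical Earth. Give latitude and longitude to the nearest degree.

≈ lat 12°, lon -105°

From cos δ = sin φ₁ sin φ₂ + cos φ₁ cos φ₂ cos Δλ, the central angle is δ ≈ 1.888 rad (108.2°).
Interpolate at f = 0.58 with slerp weights a = sin((1−f)δ)/sin δ ≈ 0.750, b = sin(fδ)/sin δ ≈ 0.936.
p = a·p₁ + b·p₂ ≈ (-0.249, -0.945, 0.211); φ = arcsin(p_z) ≈ 12.20°, λ = atan2(p_y, p_x) ≈ -104.75°.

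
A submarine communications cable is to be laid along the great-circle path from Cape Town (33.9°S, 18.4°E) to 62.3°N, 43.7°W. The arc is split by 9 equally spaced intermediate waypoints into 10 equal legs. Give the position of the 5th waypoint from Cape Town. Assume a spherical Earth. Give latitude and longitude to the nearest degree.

≈ 16°N, 3°W

Convert each endpoint to a unit vector on the sphere (x = cos φ cos λ, y = cos φ sin λ, z = sin φ).
The central angle between the endpoints is δ = arccos(p₁·p₂) ≈ 1.889 rad (108.3°).
Interpolate at f = 5/10 with slerp weights a = sin((1−f)δ)/sin δ ≈ 0.853, b = sin(fδ)/sin δ ≈ 0.853.
p = a·p₁ + b·p₂ ≈ (0.959, -0.050, 0.280); φ = arcsin(p_z) ≈ 16.24°, λ = atan2(p_y, p_x) ≈ -3.01°.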